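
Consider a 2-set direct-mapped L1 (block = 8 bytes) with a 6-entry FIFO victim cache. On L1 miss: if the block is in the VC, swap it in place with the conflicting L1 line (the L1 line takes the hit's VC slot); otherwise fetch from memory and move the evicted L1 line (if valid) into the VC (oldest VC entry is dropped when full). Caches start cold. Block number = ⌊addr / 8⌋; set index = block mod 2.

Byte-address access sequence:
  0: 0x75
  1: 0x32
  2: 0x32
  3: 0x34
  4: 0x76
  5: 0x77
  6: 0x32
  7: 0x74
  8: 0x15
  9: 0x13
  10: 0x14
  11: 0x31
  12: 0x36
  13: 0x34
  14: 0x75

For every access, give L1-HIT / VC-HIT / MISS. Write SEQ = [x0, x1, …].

#0 0x75→b14/s0 MISS; vc=[]
#1 0x32→b6/s0 MISS; vc=[14]
#2 0x32→b6/s0 L1-HIT; vc=[14]
#3 0x34→b6/s0 L1-HIT; vc=[14]
#4 0x76→b14/s0 VC-HIT; vc=[6]
#5 0x77→b14/s0 L1-HIT; vc=[6]
#6 0x32→b6/s0 VC-HIT; vc=[14]
#7 0x74→b14/s0 VC-HIT; vc=[6]
#8 0x15→b2/s0 MISS; vc=[6,14]
#9 0x13→b2/s0 L1-HIT; vc=[6,14]
#10 0x14→b2/s0 L1-HIT; vc=[6,14]
#11 0x31→b6/s0 VC-HIT; vc=[2,14]
#12 0x36→b6/s0 L1-HIT; vc=[2,14]
#13 0x34→b6/s0 L1-HIT; vc=[2,14]
#14 0x75→b14/s0 VC-HIT; vc=[2,6]

SEQ = [MISS, MISS, L1-HIT, L1-HIT, VC-HIT, L1-HIT, VC-HIT, VC-HIT, MISS, L1-HIT, L1-HIT, VC-HIT, L1-HIT, L1-HIT, VC-HIT]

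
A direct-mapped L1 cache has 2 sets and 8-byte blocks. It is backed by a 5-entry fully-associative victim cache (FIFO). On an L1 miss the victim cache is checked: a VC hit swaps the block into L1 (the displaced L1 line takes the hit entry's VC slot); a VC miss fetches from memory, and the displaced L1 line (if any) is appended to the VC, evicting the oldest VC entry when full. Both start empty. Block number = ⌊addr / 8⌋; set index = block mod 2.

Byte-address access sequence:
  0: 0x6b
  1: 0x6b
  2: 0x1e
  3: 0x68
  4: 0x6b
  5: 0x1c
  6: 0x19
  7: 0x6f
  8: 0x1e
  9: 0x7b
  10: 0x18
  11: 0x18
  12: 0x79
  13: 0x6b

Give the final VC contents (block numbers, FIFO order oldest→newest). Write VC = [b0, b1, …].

0: 0x6b (blk 13, set 1) → MISS  vc=[]
1: 0x6b (blk 13, set 1) → L1-HIT  vc=[]
2: 0x1e (blk 3, set 1) → MISS  vc=[13]
3: 0x68 (blk 13, set 1) → VC-HIT  vc=[3]
4: 0x6b (blk 13, set 1) → L1-HIT  vc=[3]
5: 0x1c (blk 3, set 1) → VC-HIT  vc=[13]
6: 0x19 (blk 3, set 1) → L1-HIT  vc=[13]
7: 0x6f (blk 13, set 1) → VC-HIT  vc=[3]
8: 0x1e (blk 3, set 1) → VC-HIT  vc=[13]
9: 0x7b (blk 15, set 1) → MISS  vc=[13, 3]
10: 0x18 (blk 3, set 1) → VC-HIT  vc=[13, 15]
11: 0x18 (blk 3, set 1) → L1-HIT  vc=[13, 15]
12: 0x79 (blk 15, set 1) → VC-HIT  vc=[13, 3]
13: 0x6b (blk 13, set 1) → VC-HIT  vc=[15, 3]

VC = [15, 3]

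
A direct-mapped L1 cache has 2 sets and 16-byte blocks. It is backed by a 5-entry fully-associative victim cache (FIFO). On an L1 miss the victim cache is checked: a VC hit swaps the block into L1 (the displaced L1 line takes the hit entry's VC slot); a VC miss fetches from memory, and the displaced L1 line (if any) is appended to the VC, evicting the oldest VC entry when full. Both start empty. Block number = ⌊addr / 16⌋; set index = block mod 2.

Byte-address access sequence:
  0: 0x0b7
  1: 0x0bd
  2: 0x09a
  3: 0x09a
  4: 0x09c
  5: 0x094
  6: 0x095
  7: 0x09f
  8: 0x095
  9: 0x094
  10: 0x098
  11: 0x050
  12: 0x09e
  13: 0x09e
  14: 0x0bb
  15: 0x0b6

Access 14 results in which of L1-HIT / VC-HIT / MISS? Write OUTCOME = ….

  [0] addr=0xb7 blk=11 s=1: MISS | VC []
  [1] addr=0xbd blk=11 s=1: L1-HIT | VC []
  [2] addr=0x9a blk=9 s=1: MISS | VC [11]
  [3] addr=0x9a blk=9 s=1: L1-HIT | VC [11]
  [4] addr=0x9c blk=9 s=1: L1-HIT | VC [11]
  [5] addr=0x94 blk=9 s=1: L1-HIT | VC [11]
  [6] addr=0x95 blk=9 s=1: L1-HIT | VC [11]
  [7] addr=0x9f blk=9 s=1: L1-HIT | VC [11]
  [8] addr=0x95 blk=9 s=1: L1-HIT | VC [11]
  [9] addr=0x94 blk=9 s=1: L1-HIT | VC [11]
  [10] addr=0x98 blk=9 s=1: L1-HIT | VC [11]
  [11] addr=0x50 blk=5 s=1: MISS | VC [11, 9]
  [12] addr=0x9e blk=9 s=1: VC-HIT | VC [11, 5]
  [13] addr=0x9e blk=9 s=1: L1-HIT | VC [11, 5]
  [14] addr=0xbb blk=11 s=1: VC-HIT | VC [9, 5]
  [15] addr=0xb6 blk=11 s=1: L1-HIT | VC [9, 5]

OUTCOME = VC-HIT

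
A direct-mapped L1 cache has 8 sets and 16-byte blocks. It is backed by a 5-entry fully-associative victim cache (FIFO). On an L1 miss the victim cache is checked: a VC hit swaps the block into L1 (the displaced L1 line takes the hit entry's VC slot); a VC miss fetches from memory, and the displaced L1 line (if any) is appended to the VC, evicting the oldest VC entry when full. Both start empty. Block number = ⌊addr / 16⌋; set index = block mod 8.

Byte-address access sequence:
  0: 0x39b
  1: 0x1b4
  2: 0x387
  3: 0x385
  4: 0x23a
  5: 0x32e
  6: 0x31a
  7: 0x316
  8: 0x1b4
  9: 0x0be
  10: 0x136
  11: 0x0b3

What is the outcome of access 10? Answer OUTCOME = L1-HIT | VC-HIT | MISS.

  [0] addr=0x39b blk=57 s=1: MISS | VC []
  [1] addr=0x1b4 blk=27 s=3: MISS | VC []
  [2] addr=0x387 blk=56 s=0: MISS | VC []
  [3] addr=0x385 blk=56 s=0: L1-HIT | VC []
  [4] addr=0x23a blk=35 s=3: MISS | VC [27]
  [5] addr=0x32e blk=50 s=2: MISS | VC [27]
  [6] addr=0x31a blk=49 s=1: MISS | VC [27, 57]
  [7] addr=0x316 blk=49 s=1: L1-HIT | VC [27, 57]
  [8] addr=0x1b4 blk=27 s=3: VC-HIT | VC [35, 57]
  [9] addr=0xbe blk=11 s=3: MISS | VC [35, 57, 27]
  [10] addr=0x136 blk=19 s=3: MISS | VC [35, 57, 27, 11]
  [11] addr=0xb3 blk=11 s=3: VC-HIT | VC [35, 57, 27, 19]

OUTCOME = MISS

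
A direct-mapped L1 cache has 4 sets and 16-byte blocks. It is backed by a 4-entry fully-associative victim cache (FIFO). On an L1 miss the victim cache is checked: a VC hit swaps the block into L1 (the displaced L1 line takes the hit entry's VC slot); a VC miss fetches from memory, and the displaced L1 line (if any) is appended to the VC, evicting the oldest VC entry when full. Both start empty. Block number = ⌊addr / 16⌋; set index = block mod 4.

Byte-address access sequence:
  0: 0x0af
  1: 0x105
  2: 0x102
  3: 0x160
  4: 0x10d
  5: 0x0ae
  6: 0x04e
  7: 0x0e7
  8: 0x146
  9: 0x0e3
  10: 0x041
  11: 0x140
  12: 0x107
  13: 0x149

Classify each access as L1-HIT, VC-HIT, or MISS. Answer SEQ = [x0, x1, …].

#0 0xaf→b10/s2 MISS; vc=[]
#1 0x105→b16/s0 MISS; vc=[]
#2 0x102→b16/s0 L1-HIT; vc=[]
#3 0x160→b22/s2 MISS; vc=[10]
#4 0x10d→b16/s0 L1-HIT; vc=[10]
#5 0xae→b10/s2 VC-HIT; vc=[22]
#6 0x4e→b4/s0 MISS; vc=[22,16]
#7 0xe7→b14/s2 MISS; vc=[22,16,10]
#8 0x146→b20/s0 MISS; vc=[22,16,10,4]
#9 0xe3→b14/s2 L1-HIT; vc=[22,16,10,4]
#10 0x41→b4/s0 VC-HIT; vc=[22,16,10,20]
#11 0x140→b20/s0 VC-HIT; vc=[22,16,10,4]
#12 0x107→b16/s0 VC-HIT; vc=[22,20,10,4]
#13 0x149→b20/s0 VC-HIT; vc=[22,16,10,4]

SEQ = [MISS, MISS, L1-HIT, MISS, L1-HIT, VC-HIT, MISS, MISS, MISS, L1-HIT, VC-HIT, VC-HIT, VC-HIT, VC-HIT]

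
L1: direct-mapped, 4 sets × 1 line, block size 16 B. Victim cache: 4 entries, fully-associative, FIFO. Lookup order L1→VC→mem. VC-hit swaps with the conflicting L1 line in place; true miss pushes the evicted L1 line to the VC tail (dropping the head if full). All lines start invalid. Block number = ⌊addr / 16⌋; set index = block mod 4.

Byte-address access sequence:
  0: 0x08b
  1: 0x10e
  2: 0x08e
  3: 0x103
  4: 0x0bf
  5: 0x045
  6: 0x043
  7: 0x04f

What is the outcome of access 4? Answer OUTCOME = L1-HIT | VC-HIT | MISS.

OUTCOME = MISS

#0 0x8b→b8/s0 MISS; vc=[]
#1 0x10e→b16/s0 MISS; vc=[8]
#2 0x8e→b8/s0 VC-HIT; vc=[16]
#3 0x103→b16/s0 VC-HIT; vc=[8]
#4 0xbf→b11/s3 MISS; vc=[8]
#5 0x45→b4/s0 MISS; vc=[8,16]
#6 0x43→b4/s0 L1-HIT; vc=[8,16]
#7 0x4f→b4/s0 L1-HIT; vc=[8,16]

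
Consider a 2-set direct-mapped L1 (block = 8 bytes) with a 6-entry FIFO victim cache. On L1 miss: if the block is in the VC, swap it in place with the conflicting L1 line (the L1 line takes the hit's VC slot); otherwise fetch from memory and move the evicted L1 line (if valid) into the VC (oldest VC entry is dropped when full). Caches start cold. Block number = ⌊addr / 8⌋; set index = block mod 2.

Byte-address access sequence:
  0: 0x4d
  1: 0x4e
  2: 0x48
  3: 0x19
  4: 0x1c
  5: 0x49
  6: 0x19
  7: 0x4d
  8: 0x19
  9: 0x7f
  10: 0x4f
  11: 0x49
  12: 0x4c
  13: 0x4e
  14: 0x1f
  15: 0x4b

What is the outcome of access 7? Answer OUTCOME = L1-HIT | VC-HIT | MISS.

OUTCOME = VC-HIT

#0 0x4d→b9/s1 MISS; vc=[]
#1 0x4e→b9/s1 L1-HIT; vc=[]
#2 0x48→b9/s1 L1-HIT; vc=[]
#3 0x19→b3/s1 MISS; vc=[9]
#4 0x1c→b3/s1 L1-HIT; vc=[9]
#5 0x49→b9/s1 VC-HIT; vc=[3]
#6 0x19→b3/s1 VC-HIT; vc=[9]
#7 0x4d→b9/s1 VC-HIT; vc=[3]
#8 0x19→b3/s1 VC-HIT; vc=[9]
#9 0x7f→b15/s1 MISS; vc=[9,3]
#10 0x4f→b9/s1 VC-HIT; vc=[15,3]
#11 0x49→b9/s1 L1-HIT; vc=[15,3]
#12 0x4c→b9/s1 L1-HIT; vc=[15,3]
#13 0x4e→b9/s1 L1-HIT; vc=[15,3]
#14 0x1f→b3/s1 VC-HIT; vc=[15,9]
#15 0x4b→b9/s1 VC-HIT; vc=[15,3]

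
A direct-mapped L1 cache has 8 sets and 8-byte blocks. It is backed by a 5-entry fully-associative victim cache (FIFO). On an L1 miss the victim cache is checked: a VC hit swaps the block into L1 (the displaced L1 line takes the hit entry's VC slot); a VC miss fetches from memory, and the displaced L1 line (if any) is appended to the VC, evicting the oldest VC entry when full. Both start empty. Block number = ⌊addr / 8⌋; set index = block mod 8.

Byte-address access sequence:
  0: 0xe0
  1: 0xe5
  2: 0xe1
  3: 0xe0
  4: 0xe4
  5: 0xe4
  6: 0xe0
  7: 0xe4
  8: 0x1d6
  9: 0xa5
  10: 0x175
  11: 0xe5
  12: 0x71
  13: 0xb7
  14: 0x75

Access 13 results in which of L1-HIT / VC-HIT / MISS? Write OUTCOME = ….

OUTCOME = MISS

  [0] addr=0xe0 blk=28 s=4: MISS | VC []
  [1] addr=0xe5 blk=28 s=4: L1-HIT | VC []
  [2] addr=0xe1 blk=28 s=4: L1-HIT | VC []
  [3] addr=0xe0 blk=28 s=4: L1-HIT | VC []
  [4] addr=0xe4 blk=28 s=4: L1-HIT | VC []
  [5] addr=0xe4 blk=28 s=4: L1-HIT | VC []
  [6] addr=0xe0 blk=28 s=4: L1-HIT | VC []
  [7] addr=0xe4 blk=28 s=4: L1-HIT | VC []
  [8] addr=0x1d6 blk=58 s=2: MISS | VC []
  [9] addr=0xa5 blk=20 s=4: MISS | VC [28]
  [10] addr=0x175 blk=46 s=6: MISS | VC [28]
  [11] addr=0xe5 blk=28 s=4: VC-HIT | VC [20]
  [12] addr=0x71 blk=14 s=6: MISS | VC [20, 46]
  [13] addr=0xb7 blk=22 s=6: MISS | VC [20, 46, 14]
  [14] addr=0x75 blk=14 s=6: VC-HIT | VC [20, 46, 22]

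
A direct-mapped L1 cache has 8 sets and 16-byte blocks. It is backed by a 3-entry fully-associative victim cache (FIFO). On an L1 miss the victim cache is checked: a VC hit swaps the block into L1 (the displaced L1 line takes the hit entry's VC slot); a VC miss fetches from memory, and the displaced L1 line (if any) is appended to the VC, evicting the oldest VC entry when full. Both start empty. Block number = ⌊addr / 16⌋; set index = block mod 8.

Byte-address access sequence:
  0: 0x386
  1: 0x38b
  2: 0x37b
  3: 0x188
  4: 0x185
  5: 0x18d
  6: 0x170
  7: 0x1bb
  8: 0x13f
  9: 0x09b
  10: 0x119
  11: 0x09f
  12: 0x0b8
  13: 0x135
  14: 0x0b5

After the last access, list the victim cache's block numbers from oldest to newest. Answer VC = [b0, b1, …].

#0 0x386→b56/s0 MISS; vc=[]
#1 0x38b→b56/s0 L1-HIT; vc=[]
#2 0x37b→b55/s7 MISS; vc=[]
#3 0x188→b24/s0 MISS; vc=[56]
#4 0x185→b24/s0 L1-HIT; vc=[56]
#5 0x18d→b24/s0 L1-HIT; vc=[56]
#6 0x170→b23/s7 MISS; vc=[56,55]
#7 0x1bb→b27/s3 MISS; vc=[56,55]
#8 0x13f→b19/s3 MISS; vc=[56,55,27]
#9 0x9b→b9/s1 MISS; vc=[56,55,27]
#10 0x119→b17/s1 MISS; vc=[55,27,9]
#11 0x9f→b9/s1 VC-HIT; vc=[55,27,17]
#12 0xb8→b11/s3 MISS; vc=[27,17,19]
#13 0x135→b19/s3 VC-HIT; vc=[27,17,11]
#14 0xb5→b11/s3 VC-HIT; vc=[27,17,19]

VC = [27, 17, 19]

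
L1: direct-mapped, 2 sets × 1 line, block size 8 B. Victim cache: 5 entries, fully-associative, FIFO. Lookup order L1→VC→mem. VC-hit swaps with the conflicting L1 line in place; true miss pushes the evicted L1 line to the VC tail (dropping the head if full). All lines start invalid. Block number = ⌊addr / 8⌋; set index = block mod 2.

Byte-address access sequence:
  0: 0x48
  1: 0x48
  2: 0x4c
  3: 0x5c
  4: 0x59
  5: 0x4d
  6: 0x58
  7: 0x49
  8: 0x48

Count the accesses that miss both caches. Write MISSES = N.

  [0] addr=0x48 blk=9 s=1: MISS | VC []
  [1] addr=0x48 blk=9 s=1: L1-HIT | VC []
  [2] addr=0x4c blk=9 s=1: L1-HIT | VC []
  [3] addr=0x5c blk=11 s=1: MISS | VC [9]
  [4] addr=0x59 blk=11 s=1: L1-HIT | VC [9]
  [5] addr=0x4d blk=9 s=1: VC-HIT | VC [11]
  [6] addr=0x58 blk=11 s=1: VC-HIT | VC [9]
  [7] addr=0x49 blk=9 s=1: VC-HIT | VC [11]
  [8] addr=0x48 blk=9 s=1: L1-HIT | VC [11]

MISSES = 2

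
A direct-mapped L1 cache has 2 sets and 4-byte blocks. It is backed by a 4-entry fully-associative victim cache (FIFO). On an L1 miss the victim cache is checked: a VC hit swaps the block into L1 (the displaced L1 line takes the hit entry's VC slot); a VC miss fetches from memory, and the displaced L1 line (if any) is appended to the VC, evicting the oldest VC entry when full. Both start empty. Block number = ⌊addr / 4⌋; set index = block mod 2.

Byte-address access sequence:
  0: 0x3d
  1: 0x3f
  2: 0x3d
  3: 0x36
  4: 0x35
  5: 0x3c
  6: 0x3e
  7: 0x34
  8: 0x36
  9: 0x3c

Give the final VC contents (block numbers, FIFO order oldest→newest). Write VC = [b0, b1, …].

0: 0x3d (blk 15, set 1) → MISS  vc=[]
1: 0x3f (blk 15, set 1) → L1-HIT  vc=[]
2: 0x3d (blk 15, set 1) → L1-HIT  vc=[]
3: 0x36 (blk 13, set 1) → MISS  vc=[15]
4: 0x35 (blk 13, set 1) → L1-HIT  vc=[15]
5: 0x3c (blk 15, set 1) → VC-HIT  vc=[13]
6: 0x3e (blk 15, set 1) → L1-HIT  vc=[13]
7: 0x34 (blk 13, set 1) → VC-HIT  vc=[15]
8: 0x36 (blk 13, set 1) → L1-HIT  vc=[15]
9: 0x3c (blk 15, set 1) → VC-HIT  vc=[13]

VC = [13]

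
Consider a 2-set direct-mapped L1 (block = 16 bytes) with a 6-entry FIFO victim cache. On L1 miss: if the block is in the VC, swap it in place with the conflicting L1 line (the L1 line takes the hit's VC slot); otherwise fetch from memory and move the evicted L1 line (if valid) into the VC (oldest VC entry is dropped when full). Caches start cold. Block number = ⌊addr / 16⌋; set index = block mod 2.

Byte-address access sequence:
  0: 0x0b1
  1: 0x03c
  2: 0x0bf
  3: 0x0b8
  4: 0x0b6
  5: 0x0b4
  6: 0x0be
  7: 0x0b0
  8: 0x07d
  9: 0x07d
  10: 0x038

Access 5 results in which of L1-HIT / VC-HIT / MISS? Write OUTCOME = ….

OUTCOME = L1-HIT

  [0] addr=0xb1 blk=11 s=1: MISS | VC []
  [1] addr=0x3c blk=3 s=1: MISS | VC [11]
  [2] addr=0xbf blk=11 s=1: VC-HIT | VC [3]
  [3] addr=0xb8 blk=11 s=1: L1-HIT | VC [3]
  [4] addr=0xb6 blk=11 s=1: L1-HIT | VC [3]
  [5] addr=0xb4 blk=11 s=1: L1-HIT | VC [3]
  [6] addr=0xbe blk=11 s=1: L1-HIT | VC [3]
  [7] addr=0xb0 blk=11 s=1: L1-HIT | VC [3]
  [8] addr=0x7d blk=7 s=1: MISS | VC [3, 11]
  [9] addr=0x7d blk=7 s=1: L1-HIT | VC [3, 11]
  [10] addr=0x38 blk=3 s=1: VC-HIT | VC [7, 11]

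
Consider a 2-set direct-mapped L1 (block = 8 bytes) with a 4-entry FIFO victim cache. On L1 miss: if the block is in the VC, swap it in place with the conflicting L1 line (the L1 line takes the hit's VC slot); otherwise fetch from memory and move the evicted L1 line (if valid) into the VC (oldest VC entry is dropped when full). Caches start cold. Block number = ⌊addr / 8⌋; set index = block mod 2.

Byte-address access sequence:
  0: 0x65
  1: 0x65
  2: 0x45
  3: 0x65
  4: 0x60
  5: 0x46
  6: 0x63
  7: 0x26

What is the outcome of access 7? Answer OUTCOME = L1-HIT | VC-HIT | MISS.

OUTCOME = MISS

0: 0x65 (blk 12, set 0) → MISS  vc=[]
1: 0x65 (blk 12, set 0) → L1-HIT  vc=[]
2: 0x45 (blk 8, set 0) → MISS  vc=[12]
3: 0x65 (blk 12, set 0) → VC-HIT  vc=[8]
4: 0x60 (blk 12, set 0) → L1-HIT  vc=[8]
5: 0x46 (blk 8, set 0) → VC-HIT  vc=[12]
6: 0x63 (blk 12, set 0) → VC-HIT  vc=[8]
7: 0x26 (blk 4, set 0) → MISS  vc=[8, 12]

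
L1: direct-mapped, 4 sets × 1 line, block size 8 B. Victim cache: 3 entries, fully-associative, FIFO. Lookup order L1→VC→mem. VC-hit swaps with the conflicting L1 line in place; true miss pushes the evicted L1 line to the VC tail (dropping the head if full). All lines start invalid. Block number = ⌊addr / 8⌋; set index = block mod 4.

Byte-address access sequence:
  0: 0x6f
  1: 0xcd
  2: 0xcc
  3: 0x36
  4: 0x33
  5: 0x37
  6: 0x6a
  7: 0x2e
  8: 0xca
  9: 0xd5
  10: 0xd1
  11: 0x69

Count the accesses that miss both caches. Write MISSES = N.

  [0] addr=0x6f blk=13 s=1: MISS | VC []
  [1] addr=0xcd blk=25 s=1: MISS | VC [13]
  [2] addr=0xcc blk=25 s=1: L1-HIT | VC [13]
  [3] addr=0x36 blk=6 s=2: MISS | VC [13]
  [4] addr=0x33 blk=6 s=2: L1-HIT | VC [13]
  [5] addr=0x37 blk=6 s=2: L1-HIT | VC [13]
  [6] addr=0x6a blk=13 s=1: VC-HIT | VC [25]
  [7] addr=0x2e blk=5 s=1: MISS | VC [25, 13]
  [8] addr=0xca blk=25 s=1: VC-HIT | VC [5, 13]
  [9] addr=0xd5 blk=26 s=2: MISS | VC [5, 13, 6]
  [10] addr=0xd1 blk=26 s=2: L1-HIT | VC [5, 13, 6]
  [11] addr=0x69 blk=13 s=1: VC-HIT | VC [5, 25, 6]

MISSES = 5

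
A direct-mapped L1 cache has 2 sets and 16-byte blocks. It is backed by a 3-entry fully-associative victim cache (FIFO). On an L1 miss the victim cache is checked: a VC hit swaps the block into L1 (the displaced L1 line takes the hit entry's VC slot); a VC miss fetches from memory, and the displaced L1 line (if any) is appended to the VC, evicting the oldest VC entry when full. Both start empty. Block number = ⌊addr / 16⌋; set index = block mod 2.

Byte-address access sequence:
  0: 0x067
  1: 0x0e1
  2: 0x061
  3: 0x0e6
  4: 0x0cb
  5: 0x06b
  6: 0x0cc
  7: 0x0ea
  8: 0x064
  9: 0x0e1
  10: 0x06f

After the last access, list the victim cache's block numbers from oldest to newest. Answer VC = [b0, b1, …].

VC = [14, 12]

0: 0x67 (blk 6, set 0) → MISS  vc=[]
1: 0xe1 (blk 14, set 0) → MISS  vc=[6]
2: 0x61 (blk 6, set 0) → VC-HIT  vc=[14]
3: 0xe6 (blk 14, set 0) → VC-HIT  vc=[6]
4: 0xcb (blk 12, set 0) → MISS  vc=[6, 14]
5: 0x6b (blk 6, set 0) → VC-HIT  vc=[12, 14]
6: 0xcc (blk 12, set 0) → VC-HIT  vc=[6, 14]
7: 0xea (blk 14, set 0) → VC-HIT  vc=[6, 12]
8: 0x64 (blk 6, set 0) → VC-HIT  vc=[14, 12]
9: 0xe1 (blk 14, set 0) → VC-HIT  vc=[6, 12]
10: 0x6f (blk 6, set 0) → VC-HIT  vc=[14, 12]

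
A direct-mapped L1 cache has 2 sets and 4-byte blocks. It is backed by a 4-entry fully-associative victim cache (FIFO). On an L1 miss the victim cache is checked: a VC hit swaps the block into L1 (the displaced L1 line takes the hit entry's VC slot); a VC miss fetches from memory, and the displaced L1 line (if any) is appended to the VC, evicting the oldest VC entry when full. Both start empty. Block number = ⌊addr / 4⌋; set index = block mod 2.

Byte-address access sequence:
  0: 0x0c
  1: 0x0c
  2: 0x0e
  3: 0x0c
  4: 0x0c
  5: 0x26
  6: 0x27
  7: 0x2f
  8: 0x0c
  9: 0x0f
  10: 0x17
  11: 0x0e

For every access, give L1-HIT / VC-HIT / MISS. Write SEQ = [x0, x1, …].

SEQ = [MISS, L1-HIT, L1-HIT, L1-HIT, L1-HIT, MISS, L1-HIT, MISS, VC-HIT, L1-HIT, MISS, VC-HIT]

#0 0xc→b3/s1 MISS; vc=[]
#1 0xc→b3/s1 L1-HIT; vc=[]
#2 0xe→b3/s1 L1-HIT; vc=[]
#3 0xc→b3/s1 L1-HIT; vc=[]
#4 0xc→b3/s1 L1-HIT; vc=[]
#5 0x26→b9/s1 MISS; vc=[3]
#6 0x27→b9/s1 L1-HIT; vc=[3]
#7 0x2f→b11/s1 MISS; vc=[3,9]
#8 0xc→b3/s1 VC-HIT; vc=[11,9]
#9 0xf→b3/s1 L1-HIT; vc=[11,9]
#10 0x17→b5/s1 MISS; vc=[11,9,3]
#11 0xe→b3/s1 VC-HIT; vc=[11,9,5]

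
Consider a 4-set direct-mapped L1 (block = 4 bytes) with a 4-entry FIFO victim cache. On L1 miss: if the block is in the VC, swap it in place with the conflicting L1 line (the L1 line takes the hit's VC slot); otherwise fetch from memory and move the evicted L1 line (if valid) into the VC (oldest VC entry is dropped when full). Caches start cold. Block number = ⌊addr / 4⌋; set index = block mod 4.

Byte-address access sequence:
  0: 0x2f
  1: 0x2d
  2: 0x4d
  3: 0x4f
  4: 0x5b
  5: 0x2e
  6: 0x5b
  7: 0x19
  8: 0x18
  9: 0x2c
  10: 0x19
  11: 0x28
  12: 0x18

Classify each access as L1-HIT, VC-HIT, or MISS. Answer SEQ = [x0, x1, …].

SEQ = [MISS, L1-HIT, MISS, L1-HIT, MISS, VC-HIT, L1-HIT, MISS, L1-HIT, L1-HIT, L1-HIT, MISS, VC-HIT]

#0 0x2f→b11/s3 MISS; vc=[]
#1 0x2d→b11/s3 L1-HIT; vc=[]
#2 0x4d→b19/s3 MISS; vc=[11]
#3 0x4f→b19/s3 L1-HIT; vc=[11]
#4 0x5b→b22/s2 MISS; vc=[11]
#5 0x2e→b11/s3 VC-HIT; vc=[19]
#6 0x5b→b22/s2 L1-HIT; vc=[19]
#7 0x19→b6/s2 MISS; vc=[19,22]
#8 0x18→b6/s2 L1-HIT; vc=[19,22]
#9 0x2c→b11/s3 L1-HIT; vc=[19,22]
#10 0x19→b6/s2 L1-HIT; vc=[19,22]
#11 0x28→b10/s2 MISS; vc=[19,22,6]
#12 0x18→b6/s2 VC-HIT; vc=[19,22,10]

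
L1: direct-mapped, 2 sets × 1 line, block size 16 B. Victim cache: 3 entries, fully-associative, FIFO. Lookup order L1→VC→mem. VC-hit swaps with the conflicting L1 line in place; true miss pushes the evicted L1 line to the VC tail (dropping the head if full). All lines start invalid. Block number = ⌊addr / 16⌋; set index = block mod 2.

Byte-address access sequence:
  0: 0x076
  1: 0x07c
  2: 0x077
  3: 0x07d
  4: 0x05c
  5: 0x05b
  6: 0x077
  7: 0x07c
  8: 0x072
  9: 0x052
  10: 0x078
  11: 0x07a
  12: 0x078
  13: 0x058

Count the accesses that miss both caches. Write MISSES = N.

#0 0x76→b7/s1 MISS; vc=[]
#1 0x7c→b7/s1 L1-HIT; vc=[]
#2 0x77→b7/s1 L1-HIT; vc=[]
#3 0x7d→b7/s1 L1-HIT; vc=[]
#4 0x5c→b5/s1 MISS; vc=[7]
#5 0x5b→b5/s1 L1-HIT; vc=[7]
#6 0x77→b7/s1 VC-HIT; vc=[5]
#7 0x7c→b7/s1 L1-HIT; vc=[5]
#8 0x72→b7/s1 L1-HIT; vc=[5]
#9 0x52→b5/s1 VC-HIT; vc=[7]
#10 0x78→b7/s1 VC-HIT; vc=[5]
#11 0x7a→b7/s1 L1-HIT; vc=[5]
#12 0x78→b7/s1 L1-HIT; vc=[5]
#13 0x58→b5/s1 VC-HIT; vc=[7]

MISSES = 2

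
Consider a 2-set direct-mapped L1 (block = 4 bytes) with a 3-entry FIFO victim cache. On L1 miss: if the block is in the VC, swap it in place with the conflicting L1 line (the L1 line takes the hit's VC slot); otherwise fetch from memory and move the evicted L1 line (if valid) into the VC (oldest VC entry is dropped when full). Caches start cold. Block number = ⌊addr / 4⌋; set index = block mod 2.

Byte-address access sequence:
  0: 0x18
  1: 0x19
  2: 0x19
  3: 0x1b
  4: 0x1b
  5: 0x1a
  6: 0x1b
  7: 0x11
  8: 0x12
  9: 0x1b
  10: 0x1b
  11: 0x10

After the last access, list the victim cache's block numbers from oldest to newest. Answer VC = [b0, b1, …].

  [0] addr=0x18 blk=6 s=0: MISS | VC []
  [1] addr=0x19 blk=6 s=0: L1-HIT | VC []
  [2] addr=0x19 blk=6 s=0: L1-HIT | VC []
  [3] addr=0x1b blk=6 s=0: L1-HIT | VC []
  [4] addr=0x1b blk=6 s=0: L1-HIT | VC []
  [5] addr=0x1a blk=6 s=0: L1-HIT | VC []
  [6] addr=0x1b blk=6 s=0: L1-HIT | VC []
  [7] addr=0x11 blk=4 s=0: MISS | VC [6]
  [8] addr=0x12 blk=4 s=0: L1-HIT | VC [6]
  [9] addr=0x1b blk=6 s=0: VC-HIT | VC [4]
  [10] addr=0x1b blk=6 s=0: L1-HIT | VC [4]
  [11] addr=0x10 blk=4 s=0: VC-HIT | VC [6]

VC = [6]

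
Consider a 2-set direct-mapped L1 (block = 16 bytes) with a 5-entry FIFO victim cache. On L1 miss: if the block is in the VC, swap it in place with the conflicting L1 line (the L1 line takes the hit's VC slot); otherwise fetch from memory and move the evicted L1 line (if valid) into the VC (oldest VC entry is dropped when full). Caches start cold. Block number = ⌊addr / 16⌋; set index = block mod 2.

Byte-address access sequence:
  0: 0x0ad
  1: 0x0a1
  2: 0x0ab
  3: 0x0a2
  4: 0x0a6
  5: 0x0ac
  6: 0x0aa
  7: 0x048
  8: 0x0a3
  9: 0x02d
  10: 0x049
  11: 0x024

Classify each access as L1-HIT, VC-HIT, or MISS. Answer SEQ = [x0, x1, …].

#0 0xad→b10/s0 MISS; vc=[]
#1 0xa1→b10/s0 L1-HIT; vc=[]
#2 0xab→b10/s0 L1-HIT; vc=[]
#3 0xa2→b10/s0 L1-HIT; vc=[]
#4 0xa6→b10/s0 L1-HIT; vc=[]
#5 0xac→b10/s0 L1-HIT; vc=[]
#6 0xaa→b10/s0 L1-HIT; vc=[]
#7 0x48→b4/s0 MISS; vc=[10]
#8 0xa3→b10/s0 VC-HIT; vc=[4]
#9 0x2d→b2/s0 MISS; vc=[4,10]
#10 0x49→b4/s0 VC-HIT; vc=[2,10]
#11 0x24→b2/s0 VC-HIT; vc=[4,10]

SEQ = [MISS, L1-HIT, L1-HIT, L1-HIT, L1-HIT, L1-HIT, L1-HIT, MISS, VC-HIT, MISS, VC-HIT, VC-HIT]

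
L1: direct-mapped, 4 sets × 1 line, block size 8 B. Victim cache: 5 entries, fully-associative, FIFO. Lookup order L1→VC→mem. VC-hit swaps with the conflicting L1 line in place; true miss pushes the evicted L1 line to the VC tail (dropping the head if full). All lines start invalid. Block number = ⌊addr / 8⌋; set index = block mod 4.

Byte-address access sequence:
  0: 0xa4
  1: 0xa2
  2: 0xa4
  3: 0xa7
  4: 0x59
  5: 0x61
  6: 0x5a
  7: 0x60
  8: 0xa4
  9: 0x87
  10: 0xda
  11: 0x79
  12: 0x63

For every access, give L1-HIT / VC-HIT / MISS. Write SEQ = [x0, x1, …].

  [0] addr=0xa4 blk=20 s=0: MISS | VC []
  [1] addr=0xa2 blk=20 s=0: L1-HIT | VC []
  [2] addr=0xa4 blk=20 s=0: L1-HIT | VC []
  [3] addr=0xa7 blk=20 s=0: L1-HIT | VC []
  [4] addr=0x59 blk=11 s=3: MISS | VC []
  [5] addr=0x61 blk=12 s=0: MISS | VC [20]
  [6] addr=0x5a blk=11 s=3: L1-HIT | VC [20]
  [7] addr=0x60 blk=12 s=0: L1-HIT | VC [20]
  [8] addr=0xa4 blk=20 s=0: VC-HIT | VC [12]
  [9] addr=0x87 blk=16 s=0: MISS | VC [12, 20]
  [10] addr=0xda blk=27 s=3: MISS | VC [12, 20, 11]
  [11] addr=0x79 blk=15 s=3: MISS | VC [12, 20, 11, 27]
  [12] addr=0x63 blk=12 s=0: VC-HIT | VC [16, 20, 11, 27]

SEQ = [MISS, L1-HIT, L1-HIT, L1-HIT, MISS, MISS, L1-HIT, L1-HIT, VC-HIT, MISS, MISS, MISS, VC-HIT]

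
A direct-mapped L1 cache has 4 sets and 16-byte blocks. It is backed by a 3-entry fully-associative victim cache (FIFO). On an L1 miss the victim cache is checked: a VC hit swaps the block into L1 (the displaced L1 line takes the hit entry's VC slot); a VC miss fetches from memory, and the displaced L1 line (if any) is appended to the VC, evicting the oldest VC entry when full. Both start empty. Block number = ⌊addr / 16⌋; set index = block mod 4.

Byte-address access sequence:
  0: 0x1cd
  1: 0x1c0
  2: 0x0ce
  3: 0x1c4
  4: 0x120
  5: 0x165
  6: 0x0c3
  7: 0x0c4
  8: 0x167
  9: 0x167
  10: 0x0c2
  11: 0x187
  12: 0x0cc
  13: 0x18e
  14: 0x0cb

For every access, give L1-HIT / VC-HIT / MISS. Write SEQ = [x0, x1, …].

SEQ = [MISS, L1-HIT, MISS, VC-HIT, MISS, MISS, VC-HIT, L1-HIT, L1-HIT, L1-HIT, L1-HIT, MISS, VC-HIT, VC-HIT, VC-HIT]

  [0] addr=0x1cd blk=28 s=0: MISS | VC []
  [1] addr=0x1c0 blk=28 s=0: L1-HIT | VC []
  [2] addr=0xce blk=12 s=0: MISS | VC [28]
  [3] addr=0x1c4 blk=28 s=0: VC-HIT | VC [12]
  [4] addr=0x120 blk=18 s=2: MISS | VC [12]
  [5] addr=0x165 blk=22 s=2: MISS | VC [12, 18]
  [6] addr=0xc3 blk=12 s=0: VC-HIT | VC [28, 18]
  [7] addr=0xc4 blk=12 s=0: L1-HIT | VC [28, 18]
  [8] addr=0x167 blk=22 s=2: L1-HIT | VC [28, 18]
  [9] addr=0x167 blk=22 s=2: L1-HIT | VC [28, 18]
  [10] addr=0xc2 blk=12 s=0: L1-HIT | VC [28, 18]
  [11] addr=0x187 blk=24 s=0: MISS | VC [28, 18, 12]
  [12] addr=0xcc blk=12 s=0: VC-HIT | VC [28, 18, 24]
  [13] addr=0x18e blk=24 s=0: VC-HIT | VC [28, 18, 12]
  [14] addr=0xcb blk=12 s=0: VC-HIT | VC [28, 18, 24]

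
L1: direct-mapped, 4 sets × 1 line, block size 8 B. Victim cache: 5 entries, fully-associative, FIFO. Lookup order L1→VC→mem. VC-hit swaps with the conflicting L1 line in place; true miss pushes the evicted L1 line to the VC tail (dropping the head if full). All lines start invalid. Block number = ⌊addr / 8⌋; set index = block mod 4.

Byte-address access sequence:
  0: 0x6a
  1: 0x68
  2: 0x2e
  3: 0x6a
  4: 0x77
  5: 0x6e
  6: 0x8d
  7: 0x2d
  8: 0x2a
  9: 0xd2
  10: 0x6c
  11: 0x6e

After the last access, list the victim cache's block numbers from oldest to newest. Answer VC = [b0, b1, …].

VC = [17, 5, 14]

  [0] addr=0x6a blk=13 s=1: MISS | VC []
  [1] addr=0x68 blk=13 s=1: L1-HIT | VC []
  [2] addr=0x2e blk=5 s=1: MISS | VC [13]
  [3] addr=0x6a blk=13 s=1: VC-HIT | VC [5]
  [4] addr=0x77 blk=14 s=2: MISS | VC [5]
  [5] addr=0x6e blk=13 s=1: L1-HIT | VC [5]
  [6] addr=0x8d blk=17 s=1: MISS | VC [5, 13]
  [7] addr=0x2d blk=5 s=1: VC-HIT | VC [17, 13]
  [8] addr=0x2a blk=5 s=1: L1-HIT | VC [17, 13]
  [9] addr=0xd2 blk=26 s=2: MISS | VC [17, 13, 14]
  [10] addr=0x6c blk=13 s=1: VC-HIT | VC [17, 5, 14]
  [11] addr=0x6e blk=13 s=1: L1-HIT | VC [17, 5, 14]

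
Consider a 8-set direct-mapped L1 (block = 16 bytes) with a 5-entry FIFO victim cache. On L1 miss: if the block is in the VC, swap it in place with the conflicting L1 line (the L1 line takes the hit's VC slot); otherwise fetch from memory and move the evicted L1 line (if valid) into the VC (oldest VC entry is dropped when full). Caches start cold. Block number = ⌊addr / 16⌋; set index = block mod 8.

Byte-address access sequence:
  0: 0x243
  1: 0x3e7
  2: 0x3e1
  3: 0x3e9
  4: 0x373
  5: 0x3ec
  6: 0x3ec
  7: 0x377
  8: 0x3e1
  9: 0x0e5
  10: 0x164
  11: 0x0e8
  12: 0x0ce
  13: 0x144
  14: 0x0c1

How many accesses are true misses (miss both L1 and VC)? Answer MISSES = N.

0: 0x243 (blk 36, set 4) → MISS  vc=[]
1: 0x3e7 (blk 62, set 6) → MISS  vc=[]
2: 0x3e1 (blk 62, set 6) → L1-HIT  vc=[]
3: 0x3e9 (blk 62, set 6) → L1-HIT  vc=[]
4: 0x373 (blk 55, set 7) → MISS  vc=[]
5: 0x3ec (blk 62, set 6) → L1-HIT  vc=[]
6: 0x3ec (blk 62, set 6) → L1-HIT  vc=[]
7: 0x377 (blk 55, set 7) → L1-HIT  vc=[]
8: 0x3e1 (blk 62, set 6) → L1-HIT  vc=[]
9: 0xe5 (blk 14, set 6) → MISS  vc=[62]
10: 0x164 (blk 22, set 6) → MISS  vc=[62, 14]
11: 0xe8 (blk 14, set 6) → VC-HIT  vc=[62, 22]
12: 0xce (blk 12, set 4) → MISS  vc=[62, 22, 36]
13: 0x144 (blk 20, set 4) → MISS  vc=[62, 22, 36, 12]
14: 0xc1 (blk 12, set 4) → VC-HIT  vc=[62, 22, 36, 20]

MISSES = 7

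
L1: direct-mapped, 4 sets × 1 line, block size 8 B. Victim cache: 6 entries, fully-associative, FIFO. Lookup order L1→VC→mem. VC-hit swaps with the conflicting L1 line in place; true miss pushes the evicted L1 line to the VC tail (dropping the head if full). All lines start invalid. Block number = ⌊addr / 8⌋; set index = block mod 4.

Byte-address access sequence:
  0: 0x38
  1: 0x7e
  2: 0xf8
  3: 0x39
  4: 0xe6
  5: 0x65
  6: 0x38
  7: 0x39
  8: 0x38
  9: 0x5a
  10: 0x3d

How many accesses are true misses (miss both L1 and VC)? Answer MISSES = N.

0: 0x38 (blk 7, set 3) → MISS  vc=[]
1: 0x7e (blk 15, set 3) → MISS  vc=[7]
2: 0xf8 (blk 31, set 3) → MISS  vc=[7, 15]
3: 0x39 (blk 7, set 3) → VC-HIT  vc=[31, 15]
4: 0xe6 (blk 28, set 0) → MISS  vc=[31, 15]
5: 0x65 (blk 12, set 0) → MISS  vc=[31, 15, 28]
6: 0x38 (blk 7, set 3) → L1-HIT  vc=[31, 15, 28]
7: 0x39 (blk 7, set 3) → L1-HIT  vc=[31, 15, 28]
8: 0x38 (blk 7, set 3) → L1-HIT  vc=[31, 15, 28]
9: 0x5a (blk 11, set 3) → MISS  vc=[31, 15, 28, 7]
10: 0x3d (blk 7, set 3) → VC-HIT  vc=[31, 15, 28, 11]

MISSES = 6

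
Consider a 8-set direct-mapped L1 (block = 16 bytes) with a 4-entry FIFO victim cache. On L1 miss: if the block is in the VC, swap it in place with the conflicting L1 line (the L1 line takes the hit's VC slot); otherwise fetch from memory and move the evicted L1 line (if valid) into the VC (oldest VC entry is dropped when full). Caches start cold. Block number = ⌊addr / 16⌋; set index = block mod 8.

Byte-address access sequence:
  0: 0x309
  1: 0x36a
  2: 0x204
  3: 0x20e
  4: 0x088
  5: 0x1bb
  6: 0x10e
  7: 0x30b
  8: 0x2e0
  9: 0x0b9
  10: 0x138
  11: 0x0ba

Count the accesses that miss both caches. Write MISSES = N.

#0 0x309→b48/s0 MISS; vc=[]
#1 0x36a→b54/s6 MISS; vc=[]
#2 0x204→b32/s0 MISS; vc=[48]
#3 0x20e→b32/s0 L1-HIT; vc=[48]
#4 0x88→b8/s0 MISS; vc=[48,32]
#5 0x1bb→b27/s3 MISS; vc=[48,32]
#6 0x10e→b16/s0 MISS; vc=[48,32,8]
#7 0x30b→b48/s0 VC-HIT; vc=[16,32,8]
#8 0x2e0→b46/s6 MISS; vc=[16,32,8,54]
#9 0xb9→b11/s3 MISS; vc=[32,8,54,27]
#10 0x138→b19/s3 MISS; vc=[8,54,27,11]
#11 0xba→b11/s3 VC-HIT; vc=[8,54,27,19]

MISSES = 9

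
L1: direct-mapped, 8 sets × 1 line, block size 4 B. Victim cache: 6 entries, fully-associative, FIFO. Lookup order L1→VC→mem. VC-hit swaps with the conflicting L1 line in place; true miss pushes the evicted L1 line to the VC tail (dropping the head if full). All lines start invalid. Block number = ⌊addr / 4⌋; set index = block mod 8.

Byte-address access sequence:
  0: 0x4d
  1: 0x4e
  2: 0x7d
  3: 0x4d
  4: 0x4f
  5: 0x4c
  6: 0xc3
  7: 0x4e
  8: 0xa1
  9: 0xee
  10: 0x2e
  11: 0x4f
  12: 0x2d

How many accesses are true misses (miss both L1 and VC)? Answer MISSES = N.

MISSES = 6

  [0] addr=0x4d blk=19 s=3: MISS | VC []
  [1] addr=0x4e blk=19 s=3: L1-HIT | VC []
  [2] addr=0x7d blk=31 s=7: MISS | VC []
  [3] addr=0x4d blk=19 s=3: L1-HIT | VC []
  [4] addr=0x4f blk=19 s=3: L1-HIT | VC []
  [5] addr=0x4c blk=19 s=3: L1-HIT | VC []
  [6] addr=0xc3 blk=48 s=0: MISS | VC []
  [7] addr=0x4e blk=19 s=3: L1-HIT | VC []
  [8] addr=0xa1 blk=40 s=0: MISS | VC [48]
  [9] addr=0xee blk=59 s=3: MISS | VC [48, 19]
  [10] addr=0x2e blk=11 s=3: MISS | VC [48, 19, 59]
  [11] addr=0x4f blk=19 s=3: VC-HIT | VC [48, 11, 59]
  [12] addr=0x2d blk=11 s=3: VC-HIT | VC [48, 19, 59]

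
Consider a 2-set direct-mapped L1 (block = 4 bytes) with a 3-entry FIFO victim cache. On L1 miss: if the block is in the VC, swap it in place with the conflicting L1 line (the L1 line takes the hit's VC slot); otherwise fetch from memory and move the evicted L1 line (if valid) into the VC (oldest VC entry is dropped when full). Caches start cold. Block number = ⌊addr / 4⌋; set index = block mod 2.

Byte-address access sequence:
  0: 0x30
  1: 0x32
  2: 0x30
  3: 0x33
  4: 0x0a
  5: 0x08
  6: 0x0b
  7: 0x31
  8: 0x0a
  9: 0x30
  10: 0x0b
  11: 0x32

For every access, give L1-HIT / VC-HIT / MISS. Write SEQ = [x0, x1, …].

  [0] addr=0x30 blk=12 s=0: MISS | VC []
  [1] addr=0x32 blk=12 s=0: L1-HIT | VC []
  [2] addr=0x30 blk=12 s=0: L1-HIT | VC []
  [3] addr=0x33 blk=12 s=0: L1-HIT | VC []
  [4] addr=0xa blk=2 s=0: MISS | VC [12]
  [5] addr=0x8 blk=2 s=0: L1-HIT | VC [12]
  [6] addr=0xb blk=2 s=0: L1-HIT | VC [12]
  [7] addr=0x31 blk=12 s=0: VC-HIT | VC [2]
  [8] addr=0xa blk=2 s=0: VC-HIT | VC [12]
  [9] addr=0x30 blk=12 s=0: VC-HIT | VC [2]
  [10] addr=0xb blk=2 s=0: VC-HIT | VC [12]
  [11] addr=0x32 blk=12 s=0: VC-HIT | VC [2]

SEQ = [MISS, L1-HIT, L1-HIT, L1-HIT, MISS, L1-HIT, L1-HIT, VC-HIT, VC-HIT, VC-HIT, VC-HIT, VC-HIT]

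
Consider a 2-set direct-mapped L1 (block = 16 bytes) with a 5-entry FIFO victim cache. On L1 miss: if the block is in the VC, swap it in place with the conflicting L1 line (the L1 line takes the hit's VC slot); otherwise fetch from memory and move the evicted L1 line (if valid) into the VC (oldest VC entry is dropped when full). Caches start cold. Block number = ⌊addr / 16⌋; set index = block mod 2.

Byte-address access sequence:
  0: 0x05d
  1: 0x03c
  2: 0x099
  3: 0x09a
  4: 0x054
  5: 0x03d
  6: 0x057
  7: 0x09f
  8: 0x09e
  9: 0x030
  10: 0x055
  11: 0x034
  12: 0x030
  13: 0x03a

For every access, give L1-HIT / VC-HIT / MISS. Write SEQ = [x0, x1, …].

SEQ = [MISS, MISS, MISS, L1-HIT, VC-HIT, VC-HIT, VC-HIT, VC-HIT, L1-HIT, VC-HIT, VC-HIT, VC-HIT, L1-HIT, L1-HIT]

0: 0x5d (blk 5, set 1) → MISS  vc=[]
1: 0x3c (blk 3, set 1) → MISS  vc=[5]
2: 0x99 (blk 9, set 1) → MISS  vc=[5, 3]
3: 0x9a (blk 9, set 1) → L1-HIT  vc=[5, 3]
4: 0x54 (blk 5, set 1) → VC-HIT  vc=[9, 3]
5: 0x3d (blk 3, set 1) → VC-HIT  vc=[9, 5]
6: 0x57 (blk 5, set 1) → VC-HIT  vc=[9, 3]
7: 0x9f (blk 9, set 1) → VC-HIT  vc=[5, 3]
8: 0x9e (blk 9, set 1) → L1-HIT  vc=[5, 3]
9: 0x30 (blk 3, set 1) → VC-HIT  vc=[5, 9]
10: 0x55 (blk 5, set 1) → VC-HIT  vc=[3, 9]
11: 0x34 (blk 3, set 1) → VC-HIT  vc=[5, 9]
12: 0x30 (blk 3, set 1) → L1-HIT  vc=[5, 9]
13: 0x3a (blk 3, set 1) → L1-HIT  vc=[5, 9]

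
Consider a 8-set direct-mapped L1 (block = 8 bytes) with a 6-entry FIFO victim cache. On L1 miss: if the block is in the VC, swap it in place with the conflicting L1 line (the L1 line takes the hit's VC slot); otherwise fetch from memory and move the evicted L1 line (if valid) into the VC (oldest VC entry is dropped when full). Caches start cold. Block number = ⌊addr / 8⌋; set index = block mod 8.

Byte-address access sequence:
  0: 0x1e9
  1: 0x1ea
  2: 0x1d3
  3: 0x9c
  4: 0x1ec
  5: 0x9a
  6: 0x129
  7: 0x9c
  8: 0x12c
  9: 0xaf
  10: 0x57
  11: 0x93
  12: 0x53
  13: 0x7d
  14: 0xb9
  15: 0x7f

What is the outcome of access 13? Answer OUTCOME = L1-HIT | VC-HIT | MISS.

OUTCOME = MISS

0: 0x1e9 (blk 61, set 5) → MISS  vc=[]
1: 0x1ea (blk 61, set 5) → L1-HIT  vc=[]
2: 0x1d3 (blk 58, set 2) → MISS  vc=[]
3: 0x9c (blk 19, set 3) → MISS  vc=[]
4: 0x1ec (blk 61, set 5) → L1-HIT  vc=[]
5: 0x9a (blk 19, set 3) → L1-HIT  vc=[]
6: 0x129 (blk 37, set 5) → MISS  vc=[61]
7: 0x9c (blk 19, set 3) → L1-HIT  vc=[61]
8: 0x12c (blk 37, set 5) → L1-HIT  vc=[61]
9: 0xaf (blk 21, set 5) → MISS  vc=[61, 37]
10: 0x57 (blk 10, set 2) → MISS  vc=[61, 37, 58]
11: 0x93 (blk 18, set 2) → MISS  vc=[61, 37, 58, 10]
12: 0x53 (blk 10, set 2) → VC-HIT  vc=[61, 37, 58, 18]
13: 0x7d (blk 15, set 7) → MISS  vc=[61, 37, 58, 18]
14: 0xb9 (blk 23, set 7) → MISS  vc=[61, 37, 58, 18, 15]
15: 0x7f (blk 15, set 7) → VC-HIT  vc=[61, 37, 58, 18, 23]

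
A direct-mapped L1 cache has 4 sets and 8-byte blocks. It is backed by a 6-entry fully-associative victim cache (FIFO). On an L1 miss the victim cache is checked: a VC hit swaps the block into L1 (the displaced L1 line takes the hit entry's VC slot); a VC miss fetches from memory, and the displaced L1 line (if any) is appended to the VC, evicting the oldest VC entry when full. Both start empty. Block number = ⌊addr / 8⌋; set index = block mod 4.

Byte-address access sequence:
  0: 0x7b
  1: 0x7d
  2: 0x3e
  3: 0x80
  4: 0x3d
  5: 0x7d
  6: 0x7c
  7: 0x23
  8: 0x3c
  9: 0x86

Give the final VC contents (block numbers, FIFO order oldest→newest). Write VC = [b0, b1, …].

0: 0x7b (blk 15, set 3) → MISS  vc=[]
1: 0x7d (blk 15, set 3) → L1-HIT  vc=[]
2: 0x3e (blk 7, set 3) → MISS  vc=[15]
3: 0x80 (blk 16, set 0) → MISS  vc=[15]
4: 0x3d (blk 7, set 3) → L1-HIT  vc=[15]
5: 0x7d (blk 15, set 3) → VC-HIT  vc=[7]
6: 0x7c (blk 15, set 3) → L1-HIT  vc=[7]
7: 0x23 (blk 4, set 0) → MISS  vc=[7, 16]
8: 0x3c (blk 7, set 3) → VC-HIT  vc=[15, 16]
9: 0x86 (blk 16, set 0) → VC-HIT  vc=[15, 4]

VC = [15, 4]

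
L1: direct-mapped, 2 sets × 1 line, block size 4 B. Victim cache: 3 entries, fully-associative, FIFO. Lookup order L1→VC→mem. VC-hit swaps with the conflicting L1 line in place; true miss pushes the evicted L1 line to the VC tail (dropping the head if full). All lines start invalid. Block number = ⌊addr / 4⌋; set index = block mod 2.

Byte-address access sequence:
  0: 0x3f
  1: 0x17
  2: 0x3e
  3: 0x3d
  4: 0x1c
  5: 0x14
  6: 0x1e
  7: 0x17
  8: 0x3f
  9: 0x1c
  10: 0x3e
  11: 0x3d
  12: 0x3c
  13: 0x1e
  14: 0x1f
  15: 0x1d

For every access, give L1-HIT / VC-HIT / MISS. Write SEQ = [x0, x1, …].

SEQ = [MISS, MISS, VC-HIT, L1-HIT, MISS, VC-HIT, VC-HIT, VC-HIT, VC-HIT, VC-HIT, VC-HIT, L1-HIT, L1-HIT, VC-HIT, L1-HIT, L1-HIT]

  [0] addr=0x3f blk=15 s=1: MISS | VC []
  [1] addr=0x17 blk=5 s=1: MISS | VC [15]
  [2] addr=0x3e blk=15 s=1: VC-HIT | VC [5]
  [3] addr=0x3d blk=15 s=1: L1-HIT | VC [5]
  [4] addr=0x1c blk=7 s=1: MISS | VC [5, 15]
  [5] addr=0x14 blk=5 s=1: VC-HIT | VC [7, 15]
  [6] addr=0x1e blk=7 s=1: VC-HIT | VC [5, 15]
  [7] addr=0x17 blk=5 s=1: VC-HIT | VC [7, 15]
  [8] addr=0x3f blk=15 s=1: VC-HIT | VC [7, 5]
  [9] addr=0x1c blk=7 s=1: VC-HIT | VC [15, 5]
  [10] addr=0x3e blk=15 s=1: VC-HIT | VC [7, 5]
  [11] addr=0x3d blk=15 s=1: L1-HIT | VC [7, 5]
  [12] addr=0x3c blk=15 s=1: L1-HIT | VC [7, 5]
  [13] addr=0x1e blk=7 s=1: VC-HIT | VC [15, 5]
  [14] addr=0x1f blk=7 s=1: L1-HIT | VC [15, 5]
  [15] addr=0x1d blk=7 s=1: L1-HIT | VC [15, 5]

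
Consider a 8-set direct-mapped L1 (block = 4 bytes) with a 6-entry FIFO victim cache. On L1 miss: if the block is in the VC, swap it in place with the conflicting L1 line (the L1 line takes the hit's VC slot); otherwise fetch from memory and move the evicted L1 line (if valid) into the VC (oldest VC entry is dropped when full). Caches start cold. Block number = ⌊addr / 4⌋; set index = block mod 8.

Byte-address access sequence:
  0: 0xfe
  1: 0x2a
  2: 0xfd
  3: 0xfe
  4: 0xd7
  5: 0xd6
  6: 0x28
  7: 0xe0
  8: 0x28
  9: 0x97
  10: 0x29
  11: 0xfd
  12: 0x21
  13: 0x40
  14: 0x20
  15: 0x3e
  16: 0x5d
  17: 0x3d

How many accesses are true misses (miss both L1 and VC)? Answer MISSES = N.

MISSES = 9

#0 0xfe→b63/s7 MISS; vc=[]
#1 0x2a→b10/s2 MISS; vc=[]
#2 0xfd→b63/s7 L1-HIT; vc=[]
#3 0xfe→b63/s7 L1-HIT; vc=[]
#4 0xd7→b53/s5 MISS; vc=[]
#5 0xd6→b53/s5 L1-HIT; vc=[]
#6 0x28→b10/s2 L1-HIT; vc=[]
#7 0xe0→b56/s0 MISS; vc=[]
#8 0x28→b10/s2 L1-HIT; vc=[]
#9 0x97→b37/s5 MISS; vc=[53]
#10 0x29→b10/s2 L1-HIT; vc=[53]
#11 0xfd→b63/s7 L1-HIT; vc=[53]
#12 0x21→b8/s0 MISS; vc=[53,56]
#13 0x40→b16/s0 MISS; vc=[53,56,8]
#14 0x20→b8/s0 VC-HIT; vc=[53,56,16]
#15 0x3e→b15/s7 MISS; vc=[53,56,16,63]
#16 0x5d→b23/s7 MISS; vc=[53,56,16,63,15]
#17 0x3d→b15/s7 VC-HIT; vc=[53,56,16,63,23]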